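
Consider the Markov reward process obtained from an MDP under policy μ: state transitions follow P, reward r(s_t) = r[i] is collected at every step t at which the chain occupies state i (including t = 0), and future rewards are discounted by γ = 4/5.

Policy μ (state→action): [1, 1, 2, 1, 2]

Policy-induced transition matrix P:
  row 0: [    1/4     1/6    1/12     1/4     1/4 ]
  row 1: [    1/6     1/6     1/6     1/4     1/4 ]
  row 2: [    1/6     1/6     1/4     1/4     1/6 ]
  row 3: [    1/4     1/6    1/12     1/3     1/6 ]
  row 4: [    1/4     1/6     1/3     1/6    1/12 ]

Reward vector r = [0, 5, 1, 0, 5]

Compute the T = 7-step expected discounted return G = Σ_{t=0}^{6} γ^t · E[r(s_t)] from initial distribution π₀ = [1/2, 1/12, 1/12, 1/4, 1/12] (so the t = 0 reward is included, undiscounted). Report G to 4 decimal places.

G = 6.6524

t=0: π = [0.5000, 0.0833, 0.0833, 0.2500, 0.0833], E[r] = 0.9167, γ^t·E[r] = 0.916667, running G = 0.916667
t=1: π = [0.2361, 0.1667, 0.1250, 0.2639, 0.2083], E[r] = 2.0000, γ^t·E[r] = 1.600000, running G = 2.516667
t=2: π = [0.2257, 0.1667, 0.1701, 0.2546, 0.1829], E[r] = 1.9178, γ^t·E[r] = 1.227407, running G = 3.744074
t=3: π = [0.2219, 0.1667, 0.1713, 0.2560, 0.1841], E[r] = 1.9253, γ^t·E[r] = 0.985728, running G = 4.729802
t=4: π = [0.2218, 0.1667, 0.1718, 0.2560, 0.1837], E[r] = 1.9237, γ^t·E[r] = 0.787934, running G = 5.517737
t=5: π = [0.2218, 0.1667, 0.1718, 0.2560, 0.1837], E[r] = 1.9238, γ^t·E[r] = 0.630385, running G = 6.148121
t=6: π = [0.2218, 0.1667, 0.1718, 0.2560, 0.1837], E[r] = 1.9238, γ^t·E[r] = 0.504301, running G = 6.652422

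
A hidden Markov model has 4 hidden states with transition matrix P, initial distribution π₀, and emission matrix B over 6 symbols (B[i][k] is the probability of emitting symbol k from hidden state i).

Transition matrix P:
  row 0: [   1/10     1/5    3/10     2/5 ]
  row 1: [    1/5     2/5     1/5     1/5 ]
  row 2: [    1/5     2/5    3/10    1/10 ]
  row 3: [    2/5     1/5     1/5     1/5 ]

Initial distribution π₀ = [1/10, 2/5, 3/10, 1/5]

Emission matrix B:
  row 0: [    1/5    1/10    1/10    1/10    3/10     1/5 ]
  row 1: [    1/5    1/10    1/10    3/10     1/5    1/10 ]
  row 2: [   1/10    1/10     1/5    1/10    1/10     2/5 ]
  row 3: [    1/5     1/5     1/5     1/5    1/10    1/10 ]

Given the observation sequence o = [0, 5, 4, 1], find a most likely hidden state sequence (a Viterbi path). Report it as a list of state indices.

t=0: δ = [2.000e-02, 8.000e-02, 3.000e-02, 4.000e-02]  (obs o_0=0)
t=1: δ = [3.200e-03, 3.200e-03, 6.400e-03, 1.600e-03]  ψ = [1, 1, 1, 1]  (obs o_1=5)
t=2: δ = [3.840e-04, 5.120e-04, 1.920e-04, 1.280e-04]  ψ = [2, 2, 2, 0]  (obs o_2=4)
t=3: δ = [1.024e-05, 2.048e-05, 1.152e-05, 3.072e-05]  ψ = [1, 1, 0, 0]  (obs o_3=1)
backtrack: best end state = 3; path = [1, 2, 0, 3]

path = [1, 2, 0, 3]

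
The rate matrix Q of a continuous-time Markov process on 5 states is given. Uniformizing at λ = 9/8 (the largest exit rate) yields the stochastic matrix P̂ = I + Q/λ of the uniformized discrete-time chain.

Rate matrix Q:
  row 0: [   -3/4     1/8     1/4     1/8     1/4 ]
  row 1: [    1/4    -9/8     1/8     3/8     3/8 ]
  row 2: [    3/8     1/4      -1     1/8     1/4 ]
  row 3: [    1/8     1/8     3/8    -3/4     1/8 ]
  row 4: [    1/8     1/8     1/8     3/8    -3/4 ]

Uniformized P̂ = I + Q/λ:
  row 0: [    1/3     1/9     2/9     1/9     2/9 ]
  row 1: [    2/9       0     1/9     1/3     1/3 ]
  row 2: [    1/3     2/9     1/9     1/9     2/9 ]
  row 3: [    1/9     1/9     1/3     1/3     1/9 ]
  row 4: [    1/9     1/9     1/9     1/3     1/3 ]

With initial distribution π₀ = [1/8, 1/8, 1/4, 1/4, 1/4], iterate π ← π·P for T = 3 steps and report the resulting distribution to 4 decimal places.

t=0: π = [0.1250, 0.1250, 0.2500, 0.2500, 0.2500]
t=1: π = [0.2083, 0.1250, 0.1806, 0.2500, 0.2361]
t=2: π = [0.2114, 0.1173, 0.1898, 0.2469, 0.2346]
t=3: π = [0.2133, 0.1192, 0.1895, 0.2442, 0.2339]

π = [0.2133, 0.1192, 0.1895, 0.2442, 0.2339]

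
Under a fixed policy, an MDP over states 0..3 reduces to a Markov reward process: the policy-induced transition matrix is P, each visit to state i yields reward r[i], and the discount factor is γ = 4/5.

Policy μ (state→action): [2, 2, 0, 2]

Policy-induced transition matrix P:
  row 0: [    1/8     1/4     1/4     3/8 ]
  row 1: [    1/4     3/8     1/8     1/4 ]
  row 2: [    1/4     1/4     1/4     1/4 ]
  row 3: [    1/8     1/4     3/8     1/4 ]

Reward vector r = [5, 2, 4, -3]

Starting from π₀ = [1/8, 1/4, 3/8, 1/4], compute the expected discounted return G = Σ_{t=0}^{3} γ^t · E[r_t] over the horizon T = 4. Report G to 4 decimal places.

G = 5.2556

t=0: π = [0.1250, 0.2500, 0.3750, 0.2500], E[r] = 1.8750, γ^t·E[r] = 1.875000, running G = 1.875000
t=1: π = [0.2031, 0.2813, 0.2500, 0.2656], E[r] = 1.7813, γ^t·E[r] = 1.425000, running G = 3.300000
t=2: π = [0.1914, 0.2852, 0.2480, 0.2754], E[r] = 1.6934, γ^t·E[r] = 1.083750, running G = 4.383750
t=3: π = [0.1917, 0.2856, 0.2488, 0.2739], E[r] = 1.7029, γ^t·E[r] = 0.871875, running G = 5.255625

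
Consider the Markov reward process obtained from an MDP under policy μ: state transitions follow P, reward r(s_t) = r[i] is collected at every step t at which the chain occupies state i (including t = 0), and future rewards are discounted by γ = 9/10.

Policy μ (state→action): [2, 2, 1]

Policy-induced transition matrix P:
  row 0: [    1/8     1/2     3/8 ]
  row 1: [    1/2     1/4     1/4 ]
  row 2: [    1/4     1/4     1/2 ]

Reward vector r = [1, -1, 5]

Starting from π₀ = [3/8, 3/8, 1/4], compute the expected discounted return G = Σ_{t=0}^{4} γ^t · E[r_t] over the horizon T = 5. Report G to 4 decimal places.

t=0: π = [0.3750, 0.3750, 0.2500], E[r] = 1.2500, γ^t·E[r] = 1.250000, running G = 1.250000
t=1: π = [0.2969, 0.3438, 0.3594], E[r] = 1.7500, γ^t·E[r] = 1.575000, running G = 2.825000
t=2: π = [0.2988, 0.3242, 0.3770], E[r] = 1.8594, γ^t·E[r] = 1.506094, running G = 4.331094
t=3: π = [0.2937, 0.3247, 0.3816], E[r] = 1.8770, γ^t·E[r] = 1.368299, running G = 5.699393
t=4: π = [0.2945, 0.3234, 0.3821], E[r] = 1.8816, γ^t·E[r] = 1.234512, running G = 6.933905

G = 6.9339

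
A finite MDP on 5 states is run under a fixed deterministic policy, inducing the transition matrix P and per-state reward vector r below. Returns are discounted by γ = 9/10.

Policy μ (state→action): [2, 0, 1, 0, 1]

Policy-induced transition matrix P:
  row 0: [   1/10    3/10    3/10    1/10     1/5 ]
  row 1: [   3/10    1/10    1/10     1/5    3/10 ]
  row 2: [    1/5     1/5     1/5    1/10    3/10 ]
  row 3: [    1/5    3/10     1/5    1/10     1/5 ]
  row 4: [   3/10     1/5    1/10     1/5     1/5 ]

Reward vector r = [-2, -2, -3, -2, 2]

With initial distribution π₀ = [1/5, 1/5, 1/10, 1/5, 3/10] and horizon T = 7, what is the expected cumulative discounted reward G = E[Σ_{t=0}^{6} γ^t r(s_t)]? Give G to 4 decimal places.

G = -6.0728

t=0: π = [0.2000, 0.2000, 0.1000, 0.2000, 0.3000], E[r] = -0.9000, γ^t·E[r] = -0.900000, running G = -0.900000
t=1: π = [0.2300, 0.2200, 0.1700, 0.1500, 0.2300], E[r] = -1.2500, γ^t·E[r] = -1.125000, running G = -2.025000
t=2: π = [0.2220, 0.2160, 0.1780, 0.1450, 0.2390], E[r] = -1.2220, γ^t·E[r] = -0.989820, running G = -3.014820
t=3: π = [0.2233, 0.2151, 0.1767, 0.1455, 0.2394], E[r] = -1.2191, γ^t·E[r] = -0.888724, running G = -3.903544
t=4: π = [0.2231, 0.2154, 0.1769, 0.1455, 0.2392], E[r] = -1.2202, γ^t·E[r] = -0.800547, running G = -4.704091
t=5: π = [0.2231, 0.2153, 0.1769, 0.1455, 0.2392], E[r] = -1.2200, γ^t·E[r] = -0.720372, running G = -5.424463
t=6: π = [0.2231, 0.2153, 0.1769, 0.1455, 0.2392], E[r] = -1.2200, γ^t·E[r] = -0.648352, running G = -6.072815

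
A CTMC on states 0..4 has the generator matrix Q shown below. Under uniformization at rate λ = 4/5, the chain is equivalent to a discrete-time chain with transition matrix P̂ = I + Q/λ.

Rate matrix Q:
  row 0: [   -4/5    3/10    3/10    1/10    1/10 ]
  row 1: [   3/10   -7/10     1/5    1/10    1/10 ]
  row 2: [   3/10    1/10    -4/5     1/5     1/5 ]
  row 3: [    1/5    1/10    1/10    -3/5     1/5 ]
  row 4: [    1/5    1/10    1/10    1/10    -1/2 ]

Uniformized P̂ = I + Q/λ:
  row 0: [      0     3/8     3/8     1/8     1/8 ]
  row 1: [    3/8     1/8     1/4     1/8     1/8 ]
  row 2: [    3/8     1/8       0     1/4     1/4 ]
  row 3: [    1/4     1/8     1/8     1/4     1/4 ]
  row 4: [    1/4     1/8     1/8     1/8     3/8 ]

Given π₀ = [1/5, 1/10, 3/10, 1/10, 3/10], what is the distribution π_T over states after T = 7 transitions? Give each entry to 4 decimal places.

π = [0.2369, 0.1842, 0.1842, 0.1692, 0.2256]

t=0: π = [0.2000, 0.1000, 0.3000, 0.1000, 0.3000]
t=1: π = [0.2500, 0.1750, 0.1500, 0.1750, 0.2500]
t=2: π = [0.2281, 0.1875, 0.1906, 0.1656, 0.2281]
t=3: π = [0.2402, 0.1820, 0.1816, 0.1695, 0.2266]
t=4: π = [0.2354, 0.1851, 0.1851, 0.1689, 0.2255]
t=5: π = [0.2374, 0.1839, 0.1838, 0.1693, 0.2256]
t=6: π = [0.2366, 0.1844, 0.1844, 0.1691, 0.2255]
t=7: π = [0.2369, 0.1842, 0.1842, 0.1692, 0.2256]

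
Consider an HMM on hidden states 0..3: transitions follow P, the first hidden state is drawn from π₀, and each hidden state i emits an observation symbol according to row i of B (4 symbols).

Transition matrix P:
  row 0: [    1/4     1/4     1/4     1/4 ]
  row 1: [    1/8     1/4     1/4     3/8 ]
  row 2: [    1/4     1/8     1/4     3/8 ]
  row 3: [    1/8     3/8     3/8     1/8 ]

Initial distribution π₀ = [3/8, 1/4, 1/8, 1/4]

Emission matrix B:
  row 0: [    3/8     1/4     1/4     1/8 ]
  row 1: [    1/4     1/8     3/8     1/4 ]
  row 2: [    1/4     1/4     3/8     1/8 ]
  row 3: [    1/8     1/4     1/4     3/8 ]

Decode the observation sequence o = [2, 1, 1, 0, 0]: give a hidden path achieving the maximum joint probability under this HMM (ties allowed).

path = [1, 3, 2, 0, 0]

t=0: δ = [9.375e-02, 9.375e-02, 4.688e-02, 6.250e-02]  (obs o_0=2)
t=1: δ = [5.859e-03, 2.930e-03, 5.859e-03, 8.789e-03]  ψ = [0, 0, 0, 1]  (obs o_1=1)
t=2: δ = [3.662e-04, 4.120e-04, 8.240e-04, 5.493e-04]  ψ = [0, 3, 3, 2]  (obs o_2=1)
t=3: δ = [7.725e-05, 5.150e-05, 5.150e-05, 3.862e-05]  ψ = [2, 3, 2, 2]  (obs o_3=0)
t=4: δ = [7.242e-06, 4.828e-06, 4.828e-06, 2.414e-06]  ψ = [0, 0, 0, 0]  (obs o_4=0)
backtrack: best end state = 0; path = [1, 3, 2, 0, 0]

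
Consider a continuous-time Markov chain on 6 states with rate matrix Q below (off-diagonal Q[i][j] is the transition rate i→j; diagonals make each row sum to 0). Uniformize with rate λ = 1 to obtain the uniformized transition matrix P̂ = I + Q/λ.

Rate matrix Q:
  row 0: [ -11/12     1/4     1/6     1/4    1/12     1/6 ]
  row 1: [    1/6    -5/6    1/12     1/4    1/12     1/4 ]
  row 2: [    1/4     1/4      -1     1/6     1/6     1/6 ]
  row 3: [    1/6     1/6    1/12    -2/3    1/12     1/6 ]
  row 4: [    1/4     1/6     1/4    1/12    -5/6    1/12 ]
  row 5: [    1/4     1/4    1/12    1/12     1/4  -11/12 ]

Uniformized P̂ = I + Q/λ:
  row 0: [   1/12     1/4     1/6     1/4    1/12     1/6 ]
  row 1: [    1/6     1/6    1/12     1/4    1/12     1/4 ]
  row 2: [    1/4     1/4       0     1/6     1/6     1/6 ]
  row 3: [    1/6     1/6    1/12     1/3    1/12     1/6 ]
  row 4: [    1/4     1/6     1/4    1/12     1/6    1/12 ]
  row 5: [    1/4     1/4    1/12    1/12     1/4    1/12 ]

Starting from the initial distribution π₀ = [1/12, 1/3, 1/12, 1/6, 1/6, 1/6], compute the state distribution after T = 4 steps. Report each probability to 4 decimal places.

t=0: π = [0.0833, 0.3333, 0.0833, 0.1667, 0.1667, 0.1667]
t=1: π = [0.1944, 0.1944, 0.1111, 0.2014, 0.1319, 0.1667]
t=2: π = [0.1846, 0.2060, 0.1123, 0.2078, 0.1314, 0.1580]
t=3: π = [0.1848, 0.2046, 0.1113, 0.2097, 0.1300, 0.1597]
t=4: π = [0.1847, 0.2046, 0.1111, 0.2099, 0.1301, 0.1596]

π = [0.1847, 0.2046, 0.1111, 0.2099, 0.1301, 0.1596]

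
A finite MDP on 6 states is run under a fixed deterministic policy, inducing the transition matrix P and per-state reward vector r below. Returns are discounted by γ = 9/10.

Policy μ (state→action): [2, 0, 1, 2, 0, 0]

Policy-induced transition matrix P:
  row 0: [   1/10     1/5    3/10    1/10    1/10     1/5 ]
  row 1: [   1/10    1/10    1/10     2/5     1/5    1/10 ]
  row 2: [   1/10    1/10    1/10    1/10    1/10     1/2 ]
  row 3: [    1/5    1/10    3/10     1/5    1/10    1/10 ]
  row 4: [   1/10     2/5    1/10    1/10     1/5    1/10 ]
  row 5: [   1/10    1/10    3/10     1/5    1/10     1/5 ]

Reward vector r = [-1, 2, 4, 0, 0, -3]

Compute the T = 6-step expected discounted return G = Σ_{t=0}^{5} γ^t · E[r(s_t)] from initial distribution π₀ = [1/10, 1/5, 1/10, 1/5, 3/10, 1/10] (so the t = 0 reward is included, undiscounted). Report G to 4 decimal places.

t=0: π = [0.1000, 0.2000, 0.1000, 0.2000, 0.3000, 0.1000], E[r] = 0.4000, γ^t·E[r] = 0.400000, running G = 0.400000
t=1: π = [0.1200, 0.2000, 0.1800, 0.1900, 0.1500, 0.1600], E[r] = 0.5200, γ^t·E[r] = 0.468000, running G = 0.868000
t=2: π = [0.1190, 0.1570, 0.1940, 0.1950, 0.1350, 0.2000], E[r] = 0.3710, γ^t·E[r] = 0.300510, running G = 1.168510
t=3: π = [0.1195, 0.1524, 0.2028, 0.1866, 0.1292, 0.2095], E[r] = 0.3680, γ^t·E[r] = 0.268272, running G = 1.436782
t=4: π = [0.1187, 0.1507, 0.2031, 0.1853, 0.1282, 0.2140], E[r] = 0.3532, γ^t·E[r] = 0.231721, running G = 1.668503
t=5: π = [0.1185, 0.1503, 0.2036, 0.1851, 0.1279, 0.2145], E[r] = 0.3530, γ^t·E[r] = 0.208416, running G = 1.876920

G = 1.8769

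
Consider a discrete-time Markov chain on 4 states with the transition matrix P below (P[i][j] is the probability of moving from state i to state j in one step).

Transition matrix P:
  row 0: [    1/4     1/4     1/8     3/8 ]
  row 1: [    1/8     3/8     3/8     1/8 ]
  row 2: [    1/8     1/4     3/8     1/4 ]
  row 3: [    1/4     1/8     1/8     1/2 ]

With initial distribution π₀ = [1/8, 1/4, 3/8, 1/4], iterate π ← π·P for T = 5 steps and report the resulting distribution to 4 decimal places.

t=0: π = [0.1250, 0.2500, 0.3750, 0.2500]
t=1: π = [0.1719, 0.2500, 0.2813, 0.2969]
t=2: π = [0.1836, 0.2441, 0.2578, 0.3145]
t=3: π = [0.1873, 0.2412, 0.2505, 0.3210]
t=4: π = [0.1885, 0.2400, 0.2479, 0.3235]
t=5: π = [0.1890, 0.2396, 0.2470, 0.3244]

π = [0.1890, 0.2396, 0.2470, 0.3244]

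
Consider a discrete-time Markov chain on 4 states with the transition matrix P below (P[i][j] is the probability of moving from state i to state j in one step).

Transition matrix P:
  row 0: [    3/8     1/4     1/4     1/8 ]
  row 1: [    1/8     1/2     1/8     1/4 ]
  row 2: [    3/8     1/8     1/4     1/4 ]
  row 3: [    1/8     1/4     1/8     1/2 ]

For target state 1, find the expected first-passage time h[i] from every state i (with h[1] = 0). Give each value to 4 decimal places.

h = [4.4932, 0.0000, 5.0411, 4.3836]

First-step conditioning: h[1] = 0; for i ≠ 1, h[i] = 1 + Σ_k P[i][k]·h[k].
  h[0] = 1 + 3/8·h[0] + 1/4·h[2] + 1/8·h[3]
  h[2] = 1 + 3/8·h[0] + 1/4·h[2] + 1/4·h[3]
  h[3] = 1 + 1/8·h[0] + 1/8·h[2] + 1/2·h[3]
Solving the 3×3 linear system over states ≠ 1 gives exactly h = [328/73, 0, 368/73, 320/73] (h[1] = 0 is the target).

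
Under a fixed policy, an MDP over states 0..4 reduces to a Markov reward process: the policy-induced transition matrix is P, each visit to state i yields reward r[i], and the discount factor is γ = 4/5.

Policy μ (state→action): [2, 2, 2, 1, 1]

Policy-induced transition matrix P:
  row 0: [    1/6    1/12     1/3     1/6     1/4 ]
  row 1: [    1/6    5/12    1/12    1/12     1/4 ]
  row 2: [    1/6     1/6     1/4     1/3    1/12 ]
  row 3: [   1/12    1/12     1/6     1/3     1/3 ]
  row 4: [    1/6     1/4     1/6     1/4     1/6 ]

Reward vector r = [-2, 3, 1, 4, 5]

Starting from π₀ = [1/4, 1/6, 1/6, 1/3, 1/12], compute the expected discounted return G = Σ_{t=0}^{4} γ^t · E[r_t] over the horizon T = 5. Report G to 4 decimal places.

G = 8.0178

t=0: π = [0.2500, 0.1667, 0.1667, 0.3333, 0.0833], E[r] = 1.9167, γ^t·E[r] = 1.916667, running G = 1.916667
t=1: π = [0.1389, 0.1667, 0.2083, 0.2431, 0.2431], E[r] = 2.6181, γ^t·E[r] = 2.094444, running G = 4.011111
t=2: π = [0.1464, 0.1968, 0.1933, 0.2483, 0.2153], E[r] = 2.5602, γ^t·E[r] = 1.638519, running G = 5.649630
t=3: π = [0.1460, 0.2009, 0.1908, 0.2418, 0.2205], E[r] = 2.5714, γ^t·E[r] = 1.316568, running G = 6.966198
t=4: π = [0.1465, 0.2030, 0.1902, 0.2404, 0.2200], E[r] = 2.5675, γ^t·E[r] = 1.051633, running G = 8.017830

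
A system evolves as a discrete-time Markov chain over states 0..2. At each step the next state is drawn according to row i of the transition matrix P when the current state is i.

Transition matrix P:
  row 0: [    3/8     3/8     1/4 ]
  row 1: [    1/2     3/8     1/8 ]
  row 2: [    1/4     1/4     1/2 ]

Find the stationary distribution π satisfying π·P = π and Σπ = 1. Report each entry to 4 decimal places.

Balance equations π_j = Σ_i π_i·P[i][j]:
  π_0 = 3/8·π_0 + 1/2·π_1 + 1/4·π_2
  π_1 = 3/8·π_0 + 3/8·π_1 + 1/4·π_2
  normalize: π_0 + π_1 + π_2 = 1
Solving the linear system gives exactly π = [18/47, 16/47, 13/47].

π = [0.3830, 0.3404, 0.2766]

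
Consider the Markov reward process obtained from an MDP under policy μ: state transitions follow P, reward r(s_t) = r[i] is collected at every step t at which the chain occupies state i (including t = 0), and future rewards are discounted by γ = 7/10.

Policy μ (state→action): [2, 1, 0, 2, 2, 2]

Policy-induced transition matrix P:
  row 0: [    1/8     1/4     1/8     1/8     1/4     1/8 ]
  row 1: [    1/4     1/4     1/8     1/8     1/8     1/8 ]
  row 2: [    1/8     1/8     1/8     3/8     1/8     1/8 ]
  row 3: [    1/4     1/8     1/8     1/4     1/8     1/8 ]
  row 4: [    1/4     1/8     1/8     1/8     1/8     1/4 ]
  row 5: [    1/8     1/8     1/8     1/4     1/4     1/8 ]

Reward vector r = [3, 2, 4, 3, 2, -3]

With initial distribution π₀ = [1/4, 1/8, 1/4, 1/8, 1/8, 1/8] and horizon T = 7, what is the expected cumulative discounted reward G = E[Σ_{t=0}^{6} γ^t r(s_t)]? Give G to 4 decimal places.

t=0: π = [0.2500, 0.1250, 0.2500, 0.1250, 0.1250, 0.1250], E[r] = 2.2500, γ^t·E[r] = 2.250000, running G = 2.250000
t=1: π = [0.1719, 0.1719, 0.1250, 0.2188, 0.1719, 0.1406], E[r] = 1.9375, γ^t·E[r] = 1.356250, running G = 3.606250
t=2: π = [0.1953, 0.1680, 0.1250, 0.2012, 0.1641, 0.1465], E[r] = 1.9141, γ^t·E[r] = 0.937891, running G = 4.544141
t=3: π = [0.1917, 0.1704, 0.1250, 0.1997, 0.1677, 0.1455], E[r] = 1.9138, γ^t·E[r] = 0.656440, running G = 5.200580
t=4: π = [0.1922, 0.1703, 0.1250, 0.1994, 0.1671, 0.1460], E[r] = 1.9118, γ^t·E[r] = 0.459024, running G = 5.659605
t=5: π = [0.1921, 0.1703, 0.1250, 0.1994, 0.1673, 0.1459], E[r] = 1.9121, γ^t·E[r] = 0.321359, running G = 5.980964
t=6: π = [0.1921, 0.1703, 0.1250, 0.1994, 0.1672, 0.1459], E[r] = 1.9120, γ^t·E[r] = 0.224944, running G = 6.205908

G = 6.2059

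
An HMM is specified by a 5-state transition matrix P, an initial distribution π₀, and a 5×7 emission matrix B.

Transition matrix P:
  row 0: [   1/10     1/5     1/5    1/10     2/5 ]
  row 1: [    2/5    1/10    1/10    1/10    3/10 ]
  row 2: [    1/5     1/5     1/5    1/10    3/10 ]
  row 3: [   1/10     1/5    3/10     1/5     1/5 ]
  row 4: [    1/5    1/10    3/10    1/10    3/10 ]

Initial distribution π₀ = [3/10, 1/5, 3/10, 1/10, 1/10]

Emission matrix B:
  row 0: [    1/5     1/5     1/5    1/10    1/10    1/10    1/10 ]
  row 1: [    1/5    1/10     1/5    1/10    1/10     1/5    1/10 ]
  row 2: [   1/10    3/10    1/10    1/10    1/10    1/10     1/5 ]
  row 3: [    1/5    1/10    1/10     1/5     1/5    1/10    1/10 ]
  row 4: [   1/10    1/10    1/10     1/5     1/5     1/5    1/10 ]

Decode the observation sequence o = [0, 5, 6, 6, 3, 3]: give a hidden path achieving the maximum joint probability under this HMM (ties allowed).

t=0: δ = [6.000e-02, 4.000e-02, 3.000e-02, 2.000e-02, 1.000e-02]  (obs o_0=0)
t=1: δ = [1.600e-03, 2.400e-03, 1.200e-03, 6.000e-04, 4.800e-03]  ψ = [1, 0, 0, 0, 0]  (obs o_1=5)
t=2: δ = [9.600e-05, 4.800e-05, 2.880e-04, 4.800e-05, 1.440e-04]  ψ = [1, 4, 4, 4, 4]  (obs o_2=6)
t=3: δ = [5.760e-06, 5.760e-06, 1.152e-05, 2.880e-06, 8.640e-06]  ψ = [2, 2, 2, 2, 2]  (obs o_3=6)
t=4: δ = [2.304e-07, 2.304e-07, 2.592e-07, 2.304e-07, 6.912e-07]  ψ = [1, 2, 4, 2, 2]  (obs o_4=3)
t=5: δ = [1.382e-08, 6.912e-09, 2.074e-08, 1.382e-08, 4.147e-08]  ψ = [4, 4, 4, 4, 4]  (obs o_5=3)
backtrack: best end state = 4; path = [0, 4, 2, 2, 4, 4]

path = [0, 4, 2, 2, 4, 4]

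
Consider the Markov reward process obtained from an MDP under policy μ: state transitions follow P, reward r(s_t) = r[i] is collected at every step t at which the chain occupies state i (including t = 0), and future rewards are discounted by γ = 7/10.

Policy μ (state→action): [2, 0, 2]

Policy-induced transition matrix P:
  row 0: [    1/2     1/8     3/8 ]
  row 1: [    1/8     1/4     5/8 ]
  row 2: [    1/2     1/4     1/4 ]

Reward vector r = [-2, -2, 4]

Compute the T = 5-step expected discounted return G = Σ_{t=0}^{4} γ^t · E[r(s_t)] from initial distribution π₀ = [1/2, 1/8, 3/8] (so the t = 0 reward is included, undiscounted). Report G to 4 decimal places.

t=0: π = [0.5000, 0.1250, 0.3750], E[r] = 0.2500, γ^t·E[r] = 0.250000, running G = 0.250000
t=1: π = [0.4531, 0.1875, 0.3594], E[r] = 0.1563, γ^t·E[r] = 0.109375, running G = 0.359375
t=2: π = [0.4297, 0.1934, 0.3770], E[r] = 0.2617, γ^t·E[r] = 0.128242, running G = 0.487617
t=3: π = [0.4275, 0.1963, 0.3762], E[r] = 0.2573, γ^t·E[r] = 0.088262, running G = 0.575879
t=4: π = [0.4264, 0.1966, 0.3770], E[r] = 0.2623, γ^t·E[r] = 0.062971, running G = 0.638850

G = 0.6388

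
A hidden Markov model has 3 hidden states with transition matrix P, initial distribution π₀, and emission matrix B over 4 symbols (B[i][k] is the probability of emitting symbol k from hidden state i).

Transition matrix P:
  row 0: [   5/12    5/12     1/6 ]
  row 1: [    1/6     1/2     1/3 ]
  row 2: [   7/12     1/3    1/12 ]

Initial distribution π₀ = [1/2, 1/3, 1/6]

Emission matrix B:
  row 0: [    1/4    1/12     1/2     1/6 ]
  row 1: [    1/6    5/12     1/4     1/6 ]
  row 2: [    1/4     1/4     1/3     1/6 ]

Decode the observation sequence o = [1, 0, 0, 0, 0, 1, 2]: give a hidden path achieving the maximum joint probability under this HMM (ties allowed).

path = [1, 2, 0, 0, 0, 1, 1]

t=0: δ = [4.167e-02, 1.389e-01, 4.167e-02]  (obs o_0=1)
t=1: δ = [6.076e-03, 1.157e-02, 1.157e-02]  ψ = [2, 1, 1]  (obs o_1=0)
t=2: δ = [1.688e-03, 9.645e-04, 9.645e-04]  ψ = [2, 1, 1]  (obs o_2=0)
t=3: δ = [1.758e-04, 1.172e-04, 8.038e-05]  ψ = [0, 0, 1]  (obs o_3=0)
t=4: δ = [1.831e-05, 1.221e-05, 9.768e-06]  ψ = [0, 0, 1]  (obs o_4=0)
t=5: δ = [6.359e-07, 3.180e-06, 1.017e-06]  ψ = [0, 0, 1]  (obs o_5=1)
t=6: δ = [2.968e-07, 3.975e-07, 3.533e-07]  ψ = [2, 1, 1]  (obs o_6=2)
backtrack: best end state = 1; path = [1, 2, 0, 0, 0, 1, 1]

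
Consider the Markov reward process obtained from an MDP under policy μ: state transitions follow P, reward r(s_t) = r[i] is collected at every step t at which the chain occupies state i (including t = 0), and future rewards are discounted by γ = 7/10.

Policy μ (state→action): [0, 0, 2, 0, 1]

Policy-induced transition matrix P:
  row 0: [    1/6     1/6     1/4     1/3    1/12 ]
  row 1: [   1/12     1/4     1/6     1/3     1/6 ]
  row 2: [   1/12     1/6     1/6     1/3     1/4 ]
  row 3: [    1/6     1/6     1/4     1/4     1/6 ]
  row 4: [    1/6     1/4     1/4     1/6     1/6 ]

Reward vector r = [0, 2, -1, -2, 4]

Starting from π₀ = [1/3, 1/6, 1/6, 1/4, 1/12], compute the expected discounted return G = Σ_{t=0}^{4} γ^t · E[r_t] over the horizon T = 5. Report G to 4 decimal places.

t=0: π = [0.3333, 0.1667, 0.1667, 0.2500, 0.0833], E[r] = 0.0000, γ^t·E[r] = 0.000000, running G = 0.000000
t=1: π = [0.1389, 0.1875, 0.2222, 0.2986, 0.1528], E[r] = 0.1667, γ^t·E[r] = 0.116667, running G = 0.116667
t=2: π = [0.1325, 0.1950, 0.2159, 0.2830, 0.1736], E[r] = 0.3027, γ^t·E[r] = 0.148304, running G = 0.264971
t=3: π = [0.1324, 0.1974, 0.2158, 0.2808, 0.1736], E[r] = 0.3118, γ^t·E[r] = 0.106956, running G = 0.371927
t=4: π = [0.1322, 0.1976, 0.2156, 0.2810, 0.1736], E[r] = 0.3120, γ^t·E[r] = 0.074922, running G = 0.446849

G = 0.4468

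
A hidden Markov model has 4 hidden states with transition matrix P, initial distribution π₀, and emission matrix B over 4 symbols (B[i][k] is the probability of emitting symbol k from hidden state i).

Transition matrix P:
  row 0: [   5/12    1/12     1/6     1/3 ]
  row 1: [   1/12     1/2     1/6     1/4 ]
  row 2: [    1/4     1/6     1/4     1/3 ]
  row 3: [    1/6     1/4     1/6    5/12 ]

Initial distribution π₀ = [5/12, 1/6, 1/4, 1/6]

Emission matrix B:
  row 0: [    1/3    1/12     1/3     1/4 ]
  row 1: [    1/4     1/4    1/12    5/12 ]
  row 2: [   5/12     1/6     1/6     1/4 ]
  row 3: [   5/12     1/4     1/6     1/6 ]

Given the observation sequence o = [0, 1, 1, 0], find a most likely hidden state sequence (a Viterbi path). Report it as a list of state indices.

path = [0, 3, 3, 3]

t=0: δ = [1.389e-01, 4.167e-02, 1.042e-01, 6.944e-02]  (obs o_0=0)
t=1: δ = [4.823e-03, 5.208e-03, 4.340e-03, 1.157e-02]  ψ = [0, 1, 2, 0]  (obs o_1=1)
t=2: δ = [1.674e-04, 7.234e-04, 3.215e-04, 1.206e-03]  ψ = [0, 3, 3, 3]  (obs o_2=1)
t=3: δ = [6.698e-05, 9.042e-05, 8.372e-05, 2.093e-04]  ψ = [3, 1, 3, 3]  (obs o_3=0)
backtrack: best end state = 3; path = [0, 3, 3, 3]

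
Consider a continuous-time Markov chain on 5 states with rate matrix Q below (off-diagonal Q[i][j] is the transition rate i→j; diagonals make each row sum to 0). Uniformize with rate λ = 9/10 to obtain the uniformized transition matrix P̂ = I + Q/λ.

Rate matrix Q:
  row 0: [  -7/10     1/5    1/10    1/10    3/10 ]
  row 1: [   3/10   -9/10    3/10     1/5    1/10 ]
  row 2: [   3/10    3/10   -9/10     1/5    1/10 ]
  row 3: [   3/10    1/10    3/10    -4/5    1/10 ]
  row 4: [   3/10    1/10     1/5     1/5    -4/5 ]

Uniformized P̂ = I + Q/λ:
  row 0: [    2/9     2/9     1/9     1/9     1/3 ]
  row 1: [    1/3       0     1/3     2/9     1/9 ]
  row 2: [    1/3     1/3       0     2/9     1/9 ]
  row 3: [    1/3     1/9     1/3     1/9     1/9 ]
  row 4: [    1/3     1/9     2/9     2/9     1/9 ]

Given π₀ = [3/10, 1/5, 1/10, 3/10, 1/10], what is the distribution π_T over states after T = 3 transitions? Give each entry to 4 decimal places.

t=0: π = [0.3000, 0.2000, 0.1000, 0.3000, 0.1000]
t=1: π = [0.3000, 0.1444, 0.2222, 0.1556, 0.1778]
t=2: π = [0.3000, 0.1778, 0.1728, 0.1716, 0.1778]
t=3: π = [0.3000, 0.1631, 0.1893, 0.1698, 0.1778]

π = [0.3000, 0.1631, 0.1893, 0.1698, 0.1778]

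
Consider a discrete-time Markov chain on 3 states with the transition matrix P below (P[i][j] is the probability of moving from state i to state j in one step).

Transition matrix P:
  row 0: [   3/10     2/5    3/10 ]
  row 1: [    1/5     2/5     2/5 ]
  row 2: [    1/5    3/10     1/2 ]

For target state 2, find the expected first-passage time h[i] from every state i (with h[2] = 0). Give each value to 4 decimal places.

First-step conditioning: h[2] = 0; for i ≠ 2, h[i] = 1 + Σ_k P[i][k]·h[k].
  h[0] = 1 + 3/10·h[0] + 2/5·h[1]
  h[1] = 1 + 1/5·h[0] + 2/5·h[1]
Solving the 2×2 linear system over states ≠ 2 gives exactly h = [50/17, 45/17, 0] (h[2] = 0 is the target).

h = [2.9412, 2.6471, 0.0000]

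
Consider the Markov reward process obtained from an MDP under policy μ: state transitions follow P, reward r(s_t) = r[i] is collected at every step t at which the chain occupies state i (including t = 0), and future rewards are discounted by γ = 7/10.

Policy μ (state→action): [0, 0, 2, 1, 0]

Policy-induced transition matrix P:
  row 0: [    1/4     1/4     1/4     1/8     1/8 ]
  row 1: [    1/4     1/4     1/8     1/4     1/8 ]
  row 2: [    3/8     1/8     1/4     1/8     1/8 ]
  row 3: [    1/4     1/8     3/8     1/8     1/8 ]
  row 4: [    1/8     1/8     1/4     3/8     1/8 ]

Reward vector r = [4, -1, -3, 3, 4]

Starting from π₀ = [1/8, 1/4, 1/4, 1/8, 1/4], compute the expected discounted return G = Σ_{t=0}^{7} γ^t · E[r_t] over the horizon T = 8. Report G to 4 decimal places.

G = 3.4441

t=0: π = [0.1250, 0.2500, 0.2500, 0.1250, 0.2500], E[r] = 0.8750, γ^t·E[r] = 0.875000, running G = 0.875000
t=1: π = [0.2500, 0.1719, 0.2344, 0.2188, 0.1250], E[r] = 1.2813, γ^t·E[r] = 0.896875, running G = 1.771875
t=2: π = [0.2637, 0.1777, 0.2559, 0.1777, 0.1250], E[r] = 1.1426, γ^t·E[r] = 0.559863, running G = 2.331738
t=3: π = [0.2664, 0.1802, 0.2500, 0.1785, 0.1250], E[r] = 1.1707, γ^t·E[r] = 0.401534, running G = 2.733273
t=4: π = [0.2656, 0.1808, 0.2498, 0.1788, 0.1250], E[r] = 1.1686, γ^t·E[r] = 0.280590, running G = 3.013863
t=5: π = [0.2656, 0.1808, 0.2497, 0.1789, 0.1250], E[r] = 1.1689, γ^t·E[r] = 0.196459, running G = 3.210322
t=6: π = [0.2656, 0.1808, 0.2498, 0.1789, 0.1250], E[r] = 1.1689, γ^t·E[r] = 0.137515, running G = 3.347837
t=7: π = [0.2656, 0.1808, 0.2498, 0.1789, 0.1250], E[r] = 1.1689, γ^t·E[r] = 0.096261, running G = 3.444097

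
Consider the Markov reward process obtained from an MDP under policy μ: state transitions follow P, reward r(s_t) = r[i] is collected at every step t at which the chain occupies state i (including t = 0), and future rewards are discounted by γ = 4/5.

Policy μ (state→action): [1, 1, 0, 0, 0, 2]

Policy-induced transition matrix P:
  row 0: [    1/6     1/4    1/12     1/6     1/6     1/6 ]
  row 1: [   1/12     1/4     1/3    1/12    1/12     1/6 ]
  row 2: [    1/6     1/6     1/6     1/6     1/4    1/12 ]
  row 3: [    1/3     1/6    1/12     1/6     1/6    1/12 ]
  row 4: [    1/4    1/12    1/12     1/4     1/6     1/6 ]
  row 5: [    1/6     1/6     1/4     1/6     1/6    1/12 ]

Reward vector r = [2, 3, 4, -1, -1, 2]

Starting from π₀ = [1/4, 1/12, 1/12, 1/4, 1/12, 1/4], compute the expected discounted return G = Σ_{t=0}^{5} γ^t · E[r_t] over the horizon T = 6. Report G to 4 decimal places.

t=0: π = [0.2500, 0.0833, 0.0833, 0.2500, 0.0833, 0.2500], E[r] = 1.2500, γ^t·E[r] = 1.250000, running G = 1.250000
t=1: π = [0.2083, 0.1875, 0.1528, 0.1667, 0.1667, 0.1181], E[r] = 1.4931, γ^t·E[r] = 1.194444, running G = 2.444444
t=2: π = [0.1927, 0.1858, 0.1626, 0.1649, 0.1638, 0.1302], E[r] = 1.5249, γ^t·E[r] = 0.975926, running G = 3.420370
t=3: π = [0.1923, 0.1846, 0.1650, 0.1648, 0.1647, 0.1285], E[r] = 1.5259, γ^t·E[r] = 0.781259, running G = 4.201630
t=4: π = [0.1925, 0.1843, 0.1646, 0.1650, 0.1650, 0.1285], E[r] = 1.5235, γ^t·E[r] = 0.624015, running G = 4.825644
t=5: π = [0.1926, 0.1843, 0.1646, 0.1651, 0.1650, 0.1285], E[r] = 1.5232, γ^t·E[r] = 0.499113, running G = 5.324757

G = 5.3248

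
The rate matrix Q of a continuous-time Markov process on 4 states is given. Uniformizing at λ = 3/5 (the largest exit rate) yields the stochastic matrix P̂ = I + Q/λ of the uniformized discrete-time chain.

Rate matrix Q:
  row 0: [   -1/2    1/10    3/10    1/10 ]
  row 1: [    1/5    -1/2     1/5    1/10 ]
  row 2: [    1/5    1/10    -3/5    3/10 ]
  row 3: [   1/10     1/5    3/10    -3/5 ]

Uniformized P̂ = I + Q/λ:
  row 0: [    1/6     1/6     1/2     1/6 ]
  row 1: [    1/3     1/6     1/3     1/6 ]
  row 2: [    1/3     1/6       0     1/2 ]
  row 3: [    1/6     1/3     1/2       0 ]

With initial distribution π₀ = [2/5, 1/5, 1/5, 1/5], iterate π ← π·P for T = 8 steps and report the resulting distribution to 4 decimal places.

π = [0.2529, 0.2051, 0.3098, 0.2322]

t=0: π = [0.4000, 0.2000, 0.2000, 0.2000]
t=1: π = [0.2333, 0.2000, 0.3667, 0.2000]
t=2: π = [0.2611, 0.2000, 0.2833, 0.2556]
t=3: π = [0.2472, 0.2093, 0.3250, 0.2185]
t=4: π = [0.2557, 0.2031, 0.3026, 0.2386]
t=5: π = [0.2510, 0.2064, 0.3148, 0.2278]
t=6: π = [0.2535, 0.2046, 0.3082, 0.2337]
t=7: π = [0.2521, 0.2056, 0.3118, 0.2304]
t=8: π = [0.2529, 0.2051, 0.3098, 0.2322]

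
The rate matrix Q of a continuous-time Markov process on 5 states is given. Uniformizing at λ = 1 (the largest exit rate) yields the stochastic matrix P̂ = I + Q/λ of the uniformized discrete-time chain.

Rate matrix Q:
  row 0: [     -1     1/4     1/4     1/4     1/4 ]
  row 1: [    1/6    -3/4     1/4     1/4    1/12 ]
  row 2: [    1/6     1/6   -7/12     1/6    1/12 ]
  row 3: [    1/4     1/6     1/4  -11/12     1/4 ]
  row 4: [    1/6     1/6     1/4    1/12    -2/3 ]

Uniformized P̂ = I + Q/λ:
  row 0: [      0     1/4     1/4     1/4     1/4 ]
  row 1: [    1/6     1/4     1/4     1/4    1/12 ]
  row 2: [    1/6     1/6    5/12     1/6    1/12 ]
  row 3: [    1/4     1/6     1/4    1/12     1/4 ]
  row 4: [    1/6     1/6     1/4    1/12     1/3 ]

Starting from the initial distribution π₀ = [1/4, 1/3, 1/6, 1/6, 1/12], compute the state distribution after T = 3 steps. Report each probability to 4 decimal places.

t=0: π = [0.2500, 0.3333, 0.1667, 0.1667, 0.0833]
t=1: π = [0.1389, 0.2153, 0.2778, 0.1944, 0.1736]
t=2: π = [0.1597, 0.1962, 0.2963, 0.1655, 0.1823]
t=3: π = [0.1538, 0.1963, 0.2994, 0.1673, 0.1831]

π = [0.1538, 0.1963, 0.2994, 0.1673, 0.1831]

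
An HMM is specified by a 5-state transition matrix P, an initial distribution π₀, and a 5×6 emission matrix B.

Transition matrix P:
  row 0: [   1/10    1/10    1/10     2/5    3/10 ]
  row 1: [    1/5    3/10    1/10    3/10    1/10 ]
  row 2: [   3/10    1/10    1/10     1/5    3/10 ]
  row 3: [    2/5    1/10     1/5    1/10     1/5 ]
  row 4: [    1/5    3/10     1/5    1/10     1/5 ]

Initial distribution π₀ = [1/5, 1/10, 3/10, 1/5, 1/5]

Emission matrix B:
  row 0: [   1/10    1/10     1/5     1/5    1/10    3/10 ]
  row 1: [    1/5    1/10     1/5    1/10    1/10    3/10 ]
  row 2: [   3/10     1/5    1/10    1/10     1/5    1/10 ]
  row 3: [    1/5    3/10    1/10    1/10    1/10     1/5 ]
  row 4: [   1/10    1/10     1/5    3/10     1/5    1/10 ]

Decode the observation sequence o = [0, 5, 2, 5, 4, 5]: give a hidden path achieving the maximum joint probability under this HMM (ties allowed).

t=0: δ = [2.000e-02, 2.000e-02, 9.000e-02, 4.000e-02, 2.000e-02]  (obs o_0=0)
t=1: δ = [8.100e-03, 2.700e-03, 9.000e-04, 3.600e-03, 2.700e-03]  ψ = [2, 2, 2, 2, 2]  (obs o_1=5)
t=2: δ = [2.880e-04, 1.620e-04, 8.100e-05, 3.240e-04, 4.860e-04]  ψ = [3, 0, 0, 0, 0]  (obs o_2=2)
t=3: δ = [3.888e-05, 4.374e-05, 9.720e-06, 2.304e-05, 9.720e-06]  ψ = [3, 4, 4, 0, 4]  (obs o_3=5)
t=4: δ = [9.216e-07, 1.312e-06, 9.216e-07, 1.555e-06, 2.333e-06]  ψ = [3, 1, 3, 0, 0]  (obs o_4=4)
t=5: δ = [1.866e-07, 2.100e-07, 4.666e-08, 7.873e-08, 4.666e-08]  ψ = [3, 4, 4, 1, 4]  (obs o_5=5)
backtrack: best end state = 1; path = [2, 0, 3, 0, 4, 1]

path = [2, 0, 3, 0, 4, 1]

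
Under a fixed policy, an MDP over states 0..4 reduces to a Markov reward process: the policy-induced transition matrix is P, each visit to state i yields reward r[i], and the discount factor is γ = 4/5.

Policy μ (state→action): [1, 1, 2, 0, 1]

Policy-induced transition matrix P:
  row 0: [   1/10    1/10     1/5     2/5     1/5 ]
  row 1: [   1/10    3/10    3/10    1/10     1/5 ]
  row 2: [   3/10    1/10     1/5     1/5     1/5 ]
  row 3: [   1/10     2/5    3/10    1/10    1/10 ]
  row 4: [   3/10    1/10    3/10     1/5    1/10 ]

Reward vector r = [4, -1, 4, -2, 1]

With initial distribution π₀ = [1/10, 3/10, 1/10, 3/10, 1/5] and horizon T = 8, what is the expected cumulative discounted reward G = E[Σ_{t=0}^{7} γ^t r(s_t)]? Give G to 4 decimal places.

t=0: π = [0.1000, 0.3000, 0.1000, 0.3000, 0.2000], E[r] = 0.1000, γ^t·E[r] = 0.100000, running G = 0.100000
t=1: π = [0.1600, 0.2500, 0.2800, 0.1600, 0.1500], E[r] = 1.3400, γ^t·E[r] = 1.072000, running G = 1.172000
t=2: π = [0.1860, 0.1980, 0.2560, 0.1910, 0.1690], E[r] = 1.3570, γ^t·E[r] = 0.868480, running G = 2.040480
t=3: π = [0.1850, 0.1969, 0.2558, 0.1983, 0.1640], E[r] = 1.3337, γ^t·E[r] = 0.682854, running G = 2.723334
t=4: π = [0.1840, 0.1989, 0.2559, 0.1975, 0.1638], E[r] = 1.3295, γ^t·E[r] = 0.544547, running G = 3.267881
t=5: π = [0.1839, 0.1990, 0.2560, 0.1972, 0.1639], E[r] = 1.3303, γ^t·E[r] = 0.435927, running G = 3.703808
t=6: π = [0.1840, 0.1990, 0.2560, 0.1972, 0.1639], E[r] = 1.3305, γ^t·E[r] = 0.348792, running G = 4.052600
t=7: π = [0.1840, 0.1989, 0.2560, 0.1972, 0.1639], E[r] = 1.3305, γ^t·E[r] = 0.279029, running G = 4.331629

G = 4.3316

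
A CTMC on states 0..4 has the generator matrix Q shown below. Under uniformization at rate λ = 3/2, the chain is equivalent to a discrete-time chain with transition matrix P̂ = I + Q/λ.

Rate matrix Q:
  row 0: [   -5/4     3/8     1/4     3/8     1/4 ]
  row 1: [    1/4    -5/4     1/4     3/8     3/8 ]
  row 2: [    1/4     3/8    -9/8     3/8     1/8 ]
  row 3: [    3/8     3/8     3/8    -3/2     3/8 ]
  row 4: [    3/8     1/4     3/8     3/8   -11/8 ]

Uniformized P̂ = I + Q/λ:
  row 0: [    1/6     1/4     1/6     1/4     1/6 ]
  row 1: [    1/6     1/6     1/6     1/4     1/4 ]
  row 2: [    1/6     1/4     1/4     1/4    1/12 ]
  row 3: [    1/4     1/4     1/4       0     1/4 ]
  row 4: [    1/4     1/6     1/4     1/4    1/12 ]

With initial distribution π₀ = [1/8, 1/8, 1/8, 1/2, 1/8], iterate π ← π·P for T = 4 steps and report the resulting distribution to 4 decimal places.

π = [0.1972, 0.2175, 0.2152, 0.2012, 0.1689]

t=0: π = [0.1250, 0.1250, 0.1250, 0.5000, 0.1250]
t=1: π = [0.2188, 0.2292, 0.2292, 0.1250, 0.1979]
t=2: π = [0.1936, 0.2144, 0.2127, 0.2188, 0.1606]
t=3: π = [0.1983, 0.2188, 0.2160, 0.1953, 0.1717]
t=4: π = [0.1972, 0.2175, 0.2152, 0.2012, 0.1689]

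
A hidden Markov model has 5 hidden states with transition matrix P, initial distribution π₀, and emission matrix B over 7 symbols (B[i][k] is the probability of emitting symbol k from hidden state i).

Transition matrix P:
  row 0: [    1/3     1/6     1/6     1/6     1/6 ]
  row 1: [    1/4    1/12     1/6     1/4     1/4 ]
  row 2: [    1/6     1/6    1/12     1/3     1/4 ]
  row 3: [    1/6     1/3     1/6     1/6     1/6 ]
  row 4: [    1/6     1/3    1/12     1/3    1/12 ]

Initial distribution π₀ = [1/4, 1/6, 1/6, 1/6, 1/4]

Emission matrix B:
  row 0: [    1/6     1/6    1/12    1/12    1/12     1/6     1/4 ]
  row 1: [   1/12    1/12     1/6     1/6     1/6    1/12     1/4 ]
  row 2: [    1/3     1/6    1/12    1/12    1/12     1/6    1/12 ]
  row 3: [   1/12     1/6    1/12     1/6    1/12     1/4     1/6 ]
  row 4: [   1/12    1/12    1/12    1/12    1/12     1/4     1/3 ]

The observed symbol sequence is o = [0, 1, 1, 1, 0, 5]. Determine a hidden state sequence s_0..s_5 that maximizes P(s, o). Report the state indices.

path = [0, 0, 0, 0, 2, 3]

t=0: δ = [4.167e-02, 1.389e-02, 5.556e-02, 1.389e-02, 2.083e-02]  (obs o_0=0)
t=1: δ = [2.315e-03, 7.716e-04, 1.157e-03, 3.086e-03, 1.157e-03]  ψ = [0, 2, 0, 2, 2]  (obs o_1=1)
t=2: δ = [1.286e-04, 8.573e-05, 8.573e-05, 8.573e-05, 4.287e-05]  ψ = [0, 3, 3, 3, 3]  (obs o_2=1)
t=3: δ = [7.144e-06, 2.381e-06, 3.572e-06, 4.763e-06, 1.786e-06]  ψ = [0, 3, 0, 2, 0]  (obs o_3=1)
t=4: δ = [3.969e-07, 1.323e-07, 3.969e-07, 9.923e-08, 9.923e-08]  ψ = [0, 3, 0, 0, 0]  (obs o_4=0)
t=5: δ = [2.205e-08, 5.513e-09, 1.103e-08, 3.308e-08, 2.481e-08]  ψ = [0, 0, 0, 2, 2]  (obs o_5=5)
backtrack: best end state = 3; path = [0, 0, 0, 0, 2, 3]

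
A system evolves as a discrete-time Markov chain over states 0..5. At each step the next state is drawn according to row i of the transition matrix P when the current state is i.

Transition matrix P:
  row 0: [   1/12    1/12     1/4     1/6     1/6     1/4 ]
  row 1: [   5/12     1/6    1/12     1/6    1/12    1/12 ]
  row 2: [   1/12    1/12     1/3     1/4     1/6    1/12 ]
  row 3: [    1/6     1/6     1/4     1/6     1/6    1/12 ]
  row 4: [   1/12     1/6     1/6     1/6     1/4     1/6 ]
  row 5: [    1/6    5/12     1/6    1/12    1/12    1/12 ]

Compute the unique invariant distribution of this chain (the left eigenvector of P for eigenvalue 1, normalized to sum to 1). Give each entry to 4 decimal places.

π = [0.1634, 0.1658, 0.2172, 0.1745, 0.1555, 0.1235]

Balance equations π_j = Σ_i π_i·P[i][j]:
  π_0 = 1/12·π_0 + 5/12·π_1 + 1/12·π_2 + 1/6·π_3 + 1/12·π_4 + 1/6·π_5
  π_1 = 1/12·π_0 + 1/6·π_1 + 1/12·π_2 + 1/6·π_3 + 1/6·π_4 + 5/12·π_5
  π_2 = 1/4·π_0 + 1/12·π_1 + 1/3·π_2 + 1/4·π_3 + 1/6·π_4 + 1/6·π_5
  π_3 = 1/6·π_0 + 1/6·π_1 + 1/4·π_2 + 1/6·π_3 + 1/6·π_4 + 1/12·π_5
  π_4 = 1/6·π_0 + 1/12·π_1 + 1/6·π_2 + 1/6·π_3 + 1/4·π_4 + 1/12·π_5
  normalize: π_0 + π_1 + π_2 + π_3 + π_4 + π_5 = 1
Solving the linear system gives exactly π = [18568/113605, 18839/113605, 24676/113605, 19821/113605, 17667/113605, 14034/113605].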